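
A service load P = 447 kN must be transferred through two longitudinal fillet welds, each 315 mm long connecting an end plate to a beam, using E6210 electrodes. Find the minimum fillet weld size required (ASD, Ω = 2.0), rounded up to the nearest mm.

w = 6 mm

E62XX → F_EXX = 620 MPa.
Total weld length L = 630 mm.
Required throat t_e = P × Ω / (0.6 F_EXX × L) = 447 × 2.0 / (0.6 × 620 × 630 × 10⁻³) = 3.815 mm.
Required leg w = t_e / 0.707 = 5.396 mm → use 6 mm.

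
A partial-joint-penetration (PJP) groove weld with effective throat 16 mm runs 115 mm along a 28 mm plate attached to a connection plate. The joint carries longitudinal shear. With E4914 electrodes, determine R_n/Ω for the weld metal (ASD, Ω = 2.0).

E49XX → F_EXX = 490 MPa.
Effective throat (given) t_e = 16 mm.
A_we = 16 × 115 = 1840 mm².
F_nw = 0.6 F_EXX = 294 MPa.
R_n/Ω = (294 × 1840) / 2.0 × 10⁻³ = 270.5 kN.

R_n/Ω ≈ 270 kN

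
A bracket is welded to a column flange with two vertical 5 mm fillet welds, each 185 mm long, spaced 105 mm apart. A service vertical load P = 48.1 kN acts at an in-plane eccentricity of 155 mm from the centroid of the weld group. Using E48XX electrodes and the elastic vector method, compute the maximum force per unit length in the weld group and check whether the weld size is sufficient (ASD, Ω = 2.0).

E48XX → F_EXX = 480 MPa.
Total weld length L_w = 370 mm. Treat welds as unit-width lines.
Polar moment about centroid: J = 2[d³/12 + d(b/2)²] = 2[185³/12 + 185×52.5²] = 2075000 mm³.
Direct shear f_v = P/L_w = 48.1×10³ / 370 = 130 N/mm (vertical).
Torsion M = P·e = 48.1×10³ × 155 = 7455500 N·mm.
Critical point at (x, y) = (52.5, 92.5) from centroid. f_tx = M·y/J = 332.3 N/mm; f_ty = M·x/J = 188.6 N/mm.
Resultant f_max = √[f_tx² + (f_v + f_ty)²] = √[332.3² + (130 + 188.6)²] = 460.4 N/mm.
Capacity per unit length: r_n/Ω = (1/2.0) × 0.6 × 480 × (0.707 × 5) = 509 N/mm.
460.4 ≤ 509 → adequate.

f_max ≈ 460 N/mm; adequate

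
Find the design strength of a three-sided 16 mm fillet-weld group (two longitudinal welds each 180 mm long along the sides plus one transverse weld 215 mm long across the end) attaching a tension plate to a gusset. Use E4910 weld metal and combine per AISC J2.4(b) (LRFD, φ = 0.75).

E49XX → F_EXX = 490 MPa.
t_e = 0.707 × 16 = 11.31 mm.
R_nwl = 0.6 × 490 × 11.31 × 360 × 10⁻³ = 1197 kN (longitudinal, 2 welds).
R_nwt = 0.6 × 490 × 11.31 × 215 × 10⁻³ = 715 kN (transverse, base value).
(i) R_nwl + R_nwt = 1912 kN; (ii) 0.85 R_nwl + 1.5 R_nwt = 2090 kN.
R_n = max = 2090 kN [governs: (ii)]; φR_n = 1568 kN.

φR_n ≈ 1570 kN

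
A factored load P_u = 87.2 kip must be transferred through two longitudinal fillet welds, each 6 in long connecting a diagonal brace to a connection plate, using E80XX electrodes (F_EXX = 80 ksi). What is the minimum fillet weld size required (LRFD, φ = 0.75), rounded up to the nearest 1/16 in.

Total weld length L = 12 in.
Required throat t_e = P_u / (φ × 0.6 F_EXX × L) = 87.2 / (0.75 × 0.6 × 80 × 12) = 0.2019 in.
Required leg w = t_e / 0.707 = 0.2855 in → use 5/16 in.

w = 5/16 in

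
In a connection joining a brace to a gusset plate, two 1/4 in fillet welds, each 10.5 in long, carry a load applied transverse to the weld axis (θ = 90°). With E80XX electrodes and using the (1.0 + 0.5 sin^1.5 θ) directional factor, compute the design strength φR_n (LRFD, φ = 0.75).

E80XX → F_EXX = 80 ksi.
t_e = 0.707 × 0.25 = 0.1767 in; A_we = 0.1767 × 21 = 3.712 in².
Directional factor: 1.0 + 0.5 sin^1.5(90°) = 1.5.
F_nw = 0.6 × 80 × 1.5 = 72 ksi.
φR_n = 0.75 × 72 × 3.712 = 200.4 kips.

φR_n ≈ 200 kips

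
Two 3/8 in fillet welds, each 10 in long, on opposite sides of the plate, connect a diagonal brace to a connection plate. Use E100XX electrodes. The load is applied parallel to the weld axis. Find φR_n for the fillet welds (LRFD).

φR_n ≈ 239 kip

E100XX → F_EXX = 100 ksi.
Effective throat t_e = 0.707 × 0.375 = 0.2651 in.
Total length L = 20 in; A_we = 0.2651 × 20 = 5.303 in².
F_nw = 0.6 F_EXX = 0.6 × 100 = 60 ksi.
φR_n = 0.75 × 60 × 5.303 = 238.6 kip.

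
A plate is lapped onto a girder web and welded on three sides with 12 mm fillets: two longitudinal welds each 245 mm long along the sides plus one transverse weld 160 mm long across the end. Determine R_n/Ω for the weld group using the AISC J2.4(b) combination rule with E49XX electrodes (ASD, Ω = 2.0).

E49XX → F_EXX = 490 MPa.
t_e = 0.707 × 12 = 8.484 mm.
R_nwl = 0.6 × 490 × 8.484 × 490 × 10⁻³ = 1222 kN (longitudinal, 2 welds).
R_nwt = 0.6 × 490 × 8.484 × 160 × 10⁻³ = 399.1 kN (transverse, base value).
(i) R_nwl + R_nwt = 1621 kN; (ii) 0.85 R_nwl + 1.5 R_nwt = 1638 kN.
R_n = max = 1638 kN [governs: (ii)]; R_n/Ω = 818.8 kN.

R_n/Ω ≈ 819 kN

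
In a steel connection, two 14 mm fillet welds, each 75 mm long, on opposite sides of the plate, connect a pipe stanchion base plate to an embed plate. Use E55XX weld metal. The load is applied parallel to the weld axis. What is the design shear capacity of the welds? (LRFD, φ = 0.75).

E55XX → F_EXX = 550 MPa.
Effective throat t_e = 0.707 × 14 = 9.898 mm.
Total length L = 150 mm; A_we = 9.898 × 150 = 1485 mm².
F_nw = 0.6 F_EXX = 0.6 × 550 = 330 MPa.
φR_n = 0.75 × 330 × 1485 × 10⁻³ = 367.5 kN.

φR_n ≈ 367 kN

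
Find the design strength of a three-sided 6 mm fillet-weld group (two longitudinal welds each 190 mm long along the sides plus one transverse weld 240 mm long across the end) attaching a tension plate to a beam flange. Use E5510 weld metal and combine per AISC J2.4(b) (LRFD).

φR_n ≈ 717 kN

E55XX → F_EXX = 550 MPa.
t_e = 0.707 × 6 = 4.242 mm.
R_nwl = 0.6 × 550 × 4.242 × 380 × 10⁻³ = 531.9 kN (longitudinal, 2 welds).
R_nwt = 0.6 × 550 × 4.242 × 240 × 10⁻³ = 336 kN (transverse, base value).
(i) R_nwl + R_nwt = 867.9 kN; (ii) 0.85 R_nwl + 1.5 R_nwt = 956.1 kN.
R_n = max = 956.1 kN [governs: (ii)]; φR_n = 717.1 kN.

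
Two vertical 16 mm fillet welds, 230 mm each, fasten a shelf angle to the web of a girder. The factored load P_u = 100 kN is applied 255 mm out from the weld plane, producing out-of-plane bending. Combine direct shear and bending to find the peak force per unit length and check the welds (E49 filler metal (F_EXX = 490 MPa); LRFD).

L_w = 2 × 230 = 460 mm; section modulus (unit throat) S = 2 × L²/6 = 17630 mm².
Direct shear f_v = P/L_w = 100×10³/460 = 217.4 N/mm.
Moment M = P × e = 100×10³ × 255 = 25500000 N·mm; bending f_b = M/S = 1446 N/mm.
f_max = √(f_v² + f_b²) = √(217.4² + 1446²) = 1462 N/mm.
φr_n = 0.75 × 0.6 × 490 × (0.707 × 16) = 2494 N/mm → adequate.

f_max ≈ 1460 N/mm; adequate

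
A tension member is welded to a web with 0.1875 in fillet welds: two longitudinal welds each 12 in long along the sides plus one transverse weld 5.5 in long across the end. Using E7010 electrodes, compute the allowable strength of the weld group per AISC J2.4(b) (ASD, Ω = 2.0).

R_n/Ω ≈ 82.1 kips

E70XX → F_EXX = 70 ksi.
t_e = 0.707 × 0.1875 = 0.1326 in.
R_nwl = 0.6 × 70 × 0.1326 × 24 = 133.6 kips (longitudinal, 2 welds).
R_nwt = 0.6 × 70 × 0.1326 × 5.5 = 30.62 kips (transverse, base value).
(i) R_nwl + R_nwt = 164.2 kips; (ii) 0.85 R_nwl + 1.5 R_nwt = 159.5 kips.
R_n = max = 164.2 kips [governs: (i)]; R_n/Ω = 82.12 kips.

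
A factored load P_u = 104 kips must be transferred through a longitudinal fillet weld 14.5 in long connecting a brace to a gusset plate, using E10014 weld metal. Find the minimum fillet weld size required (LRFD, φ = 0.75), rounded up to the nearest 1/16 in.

E100XX → F_EXX = 100 ksi.
Total weld length L = 14.5 in.
Required throat t_e = P_u / (φ × 0.6 F_EXX × L) = 104 / (0.75 × 0.6 × 100 × 14.5) = 0.1594 in.
Required leg w = t_e / 0.707 = 0.2254 in → use 1/4 in.

w = 1/4 in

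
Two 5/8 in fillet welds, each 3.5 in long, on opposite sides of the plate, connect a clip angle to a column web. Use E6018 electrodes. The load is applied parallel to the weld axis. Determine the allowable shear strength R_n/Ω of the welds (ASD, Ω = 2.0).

R_n/Ω ≈ 55.7 kips

E60XX → F_EXX = 60 ksi.
Effective throat t_e = 0.707 × 0.625 = 0.4419 in.
Total length L = 7 in; A_we = 0.4419 × 7 = 3.093 in².
F_nw = 0.6 F_EXX = 0.6 × 60 = 36 ksi.
R_n = 36 × 3.093 = 111.4 kips; R_n/Ω = 111.4/2.0 = 55.68 kips.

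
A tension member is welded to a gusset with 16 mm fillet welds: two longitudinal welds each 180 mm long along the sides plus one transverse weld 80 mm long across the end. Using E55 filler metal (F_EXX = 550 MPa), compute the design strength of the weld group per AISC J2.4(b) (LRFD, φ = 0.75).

φR_n ≈ 1230 kN

t_e = 0.707 × 16 = 11.31 mm.
R_nwl = 0.6 × 550 × 11.31 × 360 × 10⁻³ = 1344 kN (longitudinal, 2 welds).
R_nwt = 0.6 × 550 × 11.31 × 80 × 10⁻³ = 298.6 kN (transverse, base value).
(i) R_nwl + R_nwt = 1643 kN; (ii) 0.85 R_nwl + 1.5 R_nwt = 1590 kN.
R_n = max = 1643 kN [governs: (i)]; φR_n = 1232 kN.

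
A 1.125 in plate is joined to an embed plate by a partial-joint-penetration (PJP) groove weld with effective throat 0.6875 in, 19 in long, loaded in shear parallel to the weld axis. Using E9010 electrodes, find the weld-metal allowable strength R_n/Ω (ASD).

R_n/Ω ≈ 353 kips

E90XX → F_EXX = 90 ksi.
Effective throat (given) t_e = 0.6875 in.
A_we = 0.6875 × 19 = 13.06 in².
F_nw = 0.6 F_EXX = 54 ksi.
R_n/Ω = (54 × 13.06) / 2.0 = 352.7 kips.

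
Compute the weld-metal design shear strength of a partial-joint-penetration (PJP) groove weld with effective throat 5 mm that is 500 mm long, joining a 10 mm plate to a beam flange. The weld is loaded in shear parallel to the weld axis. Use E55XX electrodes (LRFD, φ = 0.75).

E55XX → F_EXX = 550 MPa.
Effective throat (given) t_e = 5 mm.
A_we = 5 × 500 = 2500 mm².
F_nw = 0.6 F_EXX = 330 MPa.
φR_n = 0.75 × 330 × 2500 × 10⁻³ = 618.8 kN.

φR_n ≈ 619 kN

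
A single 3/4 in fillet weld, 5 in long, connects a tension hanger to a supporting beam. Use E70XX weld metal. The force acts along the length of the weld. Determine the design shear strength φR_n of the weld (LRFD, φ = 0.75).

E70XX → F_EXX = 70 ksi.
Effective throat t_e = 0.707 × 0.75 = 0.5302 in.
Total length L = 5 in; A_we = 0.5302 × 5 = 2.651 in².
F_nw = 0.6 F_EXX = 0.6 × 70 = 42 ksi.
φR_n = 0.75 × 42 × 2.651 = 83.51 kip.

φR_n ≈ 83.5 kip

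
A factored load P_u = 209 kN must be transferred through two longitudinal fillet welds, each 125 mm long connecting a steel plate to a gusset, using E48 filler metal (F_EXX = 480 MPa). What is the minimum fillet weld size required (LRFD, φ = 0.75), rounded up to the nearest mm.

Total weld length L = 250 mm.
Required throat t_e = P_u / (φ × 0.6 F_EXX × L) = 209 / (0.75 × 0.6 × 480 × 250 × 10⁻³) = 3.87 mm.
Required leg w = t_e / 0.707 = 5.474 mm → use 6 mm.

w = 6 mm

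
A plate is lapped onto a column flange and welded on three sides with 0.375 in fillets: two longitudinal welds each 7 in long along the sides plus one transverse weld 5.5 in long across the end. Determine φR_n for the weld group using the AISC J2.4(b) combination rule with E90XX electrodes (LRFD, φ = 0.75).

φR_n ≈ 216 kips

E90XX → F_EXX = 90 ksi.
t_e = 0.707 × 0.375 = 0.2651 in.
R_nwl = 0.6 × 90 × 0.2651 × 14 = 200.4 kips (longitudinal, 2 welds).
R_nwt = 0.6 × 90 × 0.2651 × 5.5 = 78.74 kips (transverse, base value).
(i) R_nwl + R_nwt = 279.2 kips; (ii) 0.85 R_nwl + 1.5 R_nwt = 288.5 kips.
R_n = max = 288.5 kips [governs: (ii)]; φR_n = 216.4 kips.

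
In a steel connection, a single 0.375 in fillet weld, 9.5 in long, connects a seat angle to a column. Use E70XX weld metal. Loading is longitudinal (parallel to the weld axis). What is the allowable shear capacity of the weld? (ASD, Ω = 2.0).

E70XX → F_EXX = 70 ksi.
Effective throat t_e = 0.707 × 0.375 = 0.2651 in.
Total length L = 9.5 in; A_we = 0.2651 × 9.5 = 2.519 in².
F_nw = 0.6 F_EXX = 0.6 × 70 = 42 ksi.
R_n = 42 × 2.519 = 105.8 kips; R_n/Ω = 105.8/2.0 = 52.89 kips.

R_n/Ω ≈ 52.9 kips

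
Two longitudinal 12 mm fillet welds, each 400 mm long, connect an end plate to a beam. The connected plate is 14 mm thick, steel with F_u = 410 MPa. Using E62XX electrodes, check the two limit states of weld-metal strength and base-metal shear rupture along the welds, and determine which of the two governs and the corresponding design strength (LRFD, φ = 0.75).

E62XX → F_EXX = 620 MPa.
t_e = 0.707 × 12 = 8.484 mm; L = 800 mm.
Weld metal: φR_n = 0.75 × 0.6 × 620 × 8.484 × 800 × 10⁻³ = 1894 kN.
Base metal (shear rupture): φR_n = 0.75 × 0.6 × 410 × 14 × 800 × 10⁻³ = 2066 kN.
Governing: weld metal.

φR_n ≈ 1890 kN (weld metal governs)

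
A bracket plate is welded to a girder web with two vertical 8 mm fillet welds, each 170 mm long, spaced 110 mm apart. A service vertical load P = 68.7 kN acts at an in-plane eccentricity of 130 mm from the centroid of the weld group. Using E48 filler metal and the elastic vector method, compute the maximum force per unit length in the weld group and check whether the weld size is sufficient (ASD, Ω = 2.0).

f_max ≈ 623 N/mm; adequate

E48XX → F_EXX = 480 MPa.
Total weld length L_w = 340 mm. Treat welds as unit-width lines.
Polar moment about centroid: J = 2[d³/12 + d(b/2)²] = 2[170³/12 + 170×55²] = 1847000 mm³.
Direct shear f_v = P/L_w = 68.7×10³ / 340 = 202.1 N/mm (vertical).
Torsion M = P·e = 68.7×10³ × 130 = 8931000 N·mm.
Critical point at (x, y) = (55, 85) from centroid. f_tx = M·y/J = 410.9 N/mm; f_ty = M·x/J = 265.9 N/mm.
Resultant f_max = √[f_tx² + (f_v + f_ty)²] = √[410.9² + (202.1 + 265.9)²] = 622.8 N/mm.
Capacity per unit length: r_n/Ω = (1/2.0) × 0.6 × 480 × (0.707 × 8) = 814.5 N/mm.
622.8 ≤ 814.5 → adequate.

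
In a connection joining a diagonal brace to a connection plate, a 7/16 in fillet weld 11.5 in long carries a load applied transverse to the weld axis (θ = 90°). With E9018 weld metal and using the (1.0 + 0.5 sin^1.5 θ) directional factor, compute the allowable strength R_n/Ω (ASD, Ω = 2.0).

R_n/Ω ≈ 144 kips

E90XX → F_EXX = 90 ksi.
t_e = 0.707 × 0.4375 = 0.3093 in; A_we = 0.3093 × 11.5 = 3.557 in².
Directional factor: 1.0 + 0.5 sin^1.5(90°) = 1.5.
F_nw = 0.6 × 90 × 1.5 = 81 ksi.
R_n/Ω = (81 × 3.557) / 2.0 = 144.1 kips.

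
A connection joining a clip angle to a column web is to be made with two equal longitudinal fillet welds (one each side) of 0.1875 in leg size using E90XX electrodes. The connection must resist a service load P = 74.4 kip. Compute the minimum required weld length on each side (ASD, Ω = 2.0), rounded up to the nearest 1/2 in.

E90XX → F_EXX = 90 ksi.
Throat t_e = 0.707 × 0.1875 = 0.1326 in.
r_n/Ω = (0.6 × 90 × 0.1326) / 2.0 = 3.579 kip/in.
L_req = P / (r_n/Ω) = 74.4 / 3.579 = 20.79 in total.
Per side: 20.79 / 2 = 10.39 in.
Round up → use L = 10.5 in on each side.

L = 10.5 in on each side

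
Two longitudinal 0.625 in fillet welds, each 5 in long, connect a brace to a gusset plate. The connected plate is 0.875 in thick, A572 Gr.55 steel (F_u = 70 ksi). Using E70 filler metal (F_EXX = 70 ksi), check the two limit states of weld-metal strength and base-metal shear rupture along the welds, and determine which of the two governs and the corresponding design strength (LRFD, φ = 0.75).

φR_n ≈ 139 kip (weld metal governs)

t_e = 0.707 × 0.625 = 0.4419 in; L = 10 in.
Weld metal: φR_n = 0.75 × 0.6 × 70 × 0.4419 × 10 = 139.2 kip.
Base metal (shear rupture): φR_n = 0.75 × 0.6 × 70 × 0.875 × 10 = 275.6 kip.
Governing: weld metal.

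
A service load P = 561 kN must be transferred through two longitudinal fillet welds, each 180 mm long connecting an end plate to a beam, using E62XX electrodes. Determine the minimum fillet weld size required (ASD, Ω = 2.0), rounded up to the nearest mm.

w = 12 mm

E62XX → F_EXX = 620 MPa.
Total weld length L = 360 mm.
Required throat t_e = P × Ω / (0.6 F_EXX × L) = 561 × 2.0 / (0.6 × 620 × 360 × 10⁻³) = 8.378 mm.
Required leg w = t_e / 0.707 = 11.85 mm → use 12 mm.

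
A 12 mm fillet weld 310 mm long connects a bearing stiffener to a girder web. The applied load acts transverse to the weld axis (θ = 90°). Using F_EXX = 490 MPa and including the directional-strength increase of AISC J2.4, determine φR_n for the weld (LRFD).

t_e = 0.707 × 12 = 8.484 mm; A_we = 8.484 × 310 = 2630 mm².
Directional factor: 1.0 + 0.5 sin^1.5(90°) = 1.5.
F_nw = 0.6 × 490 × 1.5 = 441 MPa.
φR_n = 0.75 × 441 × 2630 × 10⁻³ = 869.9 kN.

φR_n ≈ 870 kN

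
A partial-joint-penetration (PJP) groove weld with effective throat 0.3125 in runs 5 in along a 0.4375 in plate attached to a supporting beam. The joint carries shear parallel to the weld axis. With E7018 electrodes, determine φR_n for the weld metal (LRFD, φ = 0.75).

φR_n ≈ 49.2 kips

E70XX → F_EXX = 70 ksi.
Effective throat (given) t_e = 0.3125 in.
A_we = 0.3125 × 5 = 1.562 in².
F_nw = 0.6 F_EXX = 42 ksi.
φR_n = 0.75 × 42 × 1.562 = 49.22 kips.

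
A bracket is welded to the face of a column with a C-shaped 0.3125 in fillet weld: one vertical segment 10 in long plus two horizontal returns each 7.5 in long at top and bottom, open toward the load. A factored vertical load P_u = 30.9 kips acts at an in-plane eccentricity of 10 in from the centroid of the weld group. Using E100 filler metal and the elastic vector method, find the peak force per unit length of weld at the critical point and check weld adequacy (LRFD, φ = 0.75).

E100XX → F_EXX = 100 ksi.
Total weld length L_w = 25 in. Treat welds as unit-width lines.
Centroid: x̄ = 2×7.5×3.75 / 25 = 2.25 in from the vertical weld.
Polar moment about centroid: J = I_x + I_y = [10³/12 + 2×7.5×5²] + [10×2.25² + 2(7.5³/12 + 7.5×1.5²)] = 613 in³.
Direct shear f_v = P/L_w = 30.9 / 25 = 1.236 kip/in (vertical).
Torsion M = P·e = 30.9 × 10 = 309 kip·in.
Critical point at (x, y) = (5.25, 5) from centroid. f_tx = M·y/J = 2.52 kip/in; f_ty = M·x/J = 2.646 kip/in.
Resultant f_max = √[f_tx² + (f_v + f_ty)²] = √[2.52² + (1.236 + 2.646)²] = 4.629 kip/in.
Capacity per unit length: φr_n = 0.75 × 0.6 × 100 × (0.707 × 0.3125) = 9.942 kip/in.
4.629 ≤ 9.942 → adequate.

f_max ≈ 4.63 kip/in; adequate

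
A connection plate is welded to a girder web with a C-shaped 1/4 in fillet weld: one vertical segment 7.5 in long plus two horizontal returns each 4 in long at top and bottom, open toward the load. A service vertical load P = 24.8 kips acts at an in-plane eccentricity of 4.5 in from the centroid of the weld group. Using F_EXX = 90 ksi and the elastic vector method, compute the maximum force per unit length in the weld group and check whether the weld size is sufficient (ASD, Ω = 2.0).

f_max ≈ 4.25 kip/in; adequate

Total weld length L_w = 15.5 in. Treat welds as unit-width lines.
Centroid: x̄ = 2×4×2 / 15.5 = 1.032 in from the vertical weld.
Polar moment about centroid: J = I_x + I_y = [7.5³/12 + 2×4×3.75²] + [7.5×1.032² + 2(4³/12 + 4×0.9677²)] = 173.8 in³.
Direct shear f_v = P/L_w = 24.8 / 15.5 = 1.6 kip/in (vertical).
Torsion M = P·e = 24.8 × 4.5 = 111.6 kip·in.
Critical point at (x, y) = (2.968, 3.75) from centroid. f_tx = M·y/J = 2.408 kip/in; f_ty = M·x/J = 1.906 kip/in.
Resultant f_max = √[f_tx² + (f_v + f_ty)²] = √[2.408² + (1.6 + 1.906)²] = 4.253 kip/in.
Capacity per unit length: r_n/Ω = (1/2.0) × 0.6 × 90 × (0.707 × 0.25) = 4.772 kip/in.
4.253 ≤ 4.772 → adequate.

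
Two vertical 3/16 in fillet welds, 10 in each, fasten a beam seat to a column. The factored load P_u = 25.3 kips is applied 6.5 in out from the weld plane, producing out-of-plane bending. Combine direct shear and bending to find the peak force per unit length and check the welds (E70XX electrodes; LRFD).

E70XX → F_EXX = 70 ksi.
L_w = 2 × 10 = 20 in; section modulus (unit throat) S = 2 × L²/6 = 33.33 in².
Direct shear f_v = P/L_w = 25.3/20 = 1.265 kip/in.
Moment M = P × e = 25.3 × 6.5 = 164.45 kip·in; bending f_b = M/S = 4.934 kip/in.
f_max = √(f_v² + f_b²) = √(1.265² + 4.934²) = 5.093 kip/in.
φr_n = 0.75 × 0.6 × 70 × (0.707 × 0.1875) = 4.176 kip/in → NOT adequate.

f_max ≈ 5.09 kip/in; NOT adequate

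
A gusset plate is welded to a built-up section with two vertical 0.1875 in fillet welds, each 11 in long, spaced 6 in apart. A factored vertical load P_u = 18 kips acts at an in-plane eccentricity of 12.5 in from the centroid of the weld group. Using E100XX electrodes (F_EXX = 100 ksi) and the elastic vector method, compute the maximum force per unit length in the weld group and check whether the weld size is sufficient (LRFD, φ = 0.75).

Total weld length L_w = 22 in. Treat welds as unit-width lines.
Polar moment about centroid: J = 2[d³/12 + d(b/2)²] = 2[11³/12 + 11×3²] = 419.8 in³.
Direct shear f_v = P/L_w = 18 / 22 = 0.8182 kip/in (vertical).
Torsion M = P·e = 18 × 12.5 = 225 kip·in.
Critical point at (x, y) = (3, 5.5) from centroid. f_tx = M·y/J = 2.948 kip/in; f_ty = M·x/J = 1.608 kip/in.
Resultant f_max = √[f_tx² + (f_v + f_ty)²] = √[2.948² + (0.8182 + 1.608)²] = 3.818 kip/in.
Capacity per unit length: φr_n = 0.75 × 0.6 × 100 × (0.707 × 0.1875) = 5.965 kip/in.
3.818 ≤ 5.965 → adequate.

f_max ≈ 3.82 kip/in; adequate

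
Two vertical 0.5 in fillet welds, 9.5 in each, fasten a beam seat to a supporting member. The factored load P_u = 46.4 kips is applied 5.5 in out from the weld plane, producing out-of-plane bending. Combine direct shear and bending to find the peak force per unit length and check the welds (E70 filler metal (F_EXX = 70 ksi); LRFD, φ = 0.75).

f_max ≈ 8.83 kip/in; adequate

L_w = 2 × 9.5 = 19 in; section modulus (unit throat) S = 2 × L²/6 = 30.08 in².
Direct shear f_v = P/L_w = 46.4/19 = 2.442 kip/in.
Moment M = P × e = 46.4 × 5.5 = 255.2 kip·in; bending f_b = M/S = 8.483 kip/in.
f_max = √(f_v² + f_b²) = √(2.442² + 8.483²) = 8.828 kip/in.
φr_n = 0.75 × 0.6 × 70 × (0.707 × 0.5) = 11.14 kip/in → adequate.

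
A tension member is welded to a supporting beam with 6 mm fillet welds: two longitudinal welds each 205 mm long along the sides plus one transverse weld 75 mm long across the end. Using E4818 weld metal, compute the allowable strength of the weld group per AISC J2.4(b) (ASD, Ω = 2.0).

E48XX → F_EXX = 480 MPa.
t_e = 0.707 × 6 = 4.242 mm.
R_nwl = 0.6 × 480 × 4.242 × 410 × 10⁻³ = 500.9 kN (longitudinal, 2 welds).
R_nwt = 0.6 × 480 × 4.242 × 75 × 10⁻³ = 91.63 kN (transverse, base value).
(i) R_nwl + R_nwt = 592.5 kN; (ii) 0.85 R_nwl + 1.5 R_nwt = 563.2 kN.
R_n = max = 592.5 kN [governs: (i)]; R_n/Ω = 296.3 kN.

R_n/Ω ≈ 296 kN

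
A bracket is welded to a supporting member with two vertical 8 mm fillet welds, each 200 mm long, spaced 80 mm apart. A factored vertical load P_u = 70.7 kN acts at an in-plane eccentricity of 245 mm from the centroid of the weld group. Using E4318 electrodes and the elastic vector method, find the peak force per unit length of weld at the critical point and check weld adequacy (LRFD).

E43XX → F_EXX = 430 MPa.
Total weld length L_w = 400 mm. Treat welds as unit-width lines.
Polar moment about centroid: J = 2[d³/12 + d(b/2)²] = 2[200³/12 + 200×40²] = 1973000 mm³.
Direct shear f_v = P/L_w = 70.7×10³ / 400 = 176.8 N/mm (vertical).
Torsion M = P·e = 70.7×10³ × 245 = 17322000 N·mm.
Critical point at (x, y) = (40, 100) from centroid. f_tx = M·y/J = 877.8 N/mm; f_ty = M·x/J = 351.1 N/mm.
Resultant f_max = √[f_tx² + (f_v + f_ty)²] = √[877.8² + (176.8 + 351.1)²] = 1024 N/mm.
Capacity per unit length: φr_n = 0.75 × 0.6 × 430 × (0.707 × 8) = 1094 N/mm.
1024 ≤ 1094 → adequate.

f_max ≈ 1020 N/mm; adequate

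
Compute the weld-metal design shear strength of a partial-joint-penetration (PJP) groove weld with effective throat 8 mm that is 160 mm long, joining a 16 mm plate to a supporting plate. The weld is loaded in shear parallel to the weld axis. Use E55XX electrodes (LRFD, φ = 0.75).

φR_n ≈ 317 kN

E55XX → F_EXX = 550 MPa.
Effective throat (given) t_e = 8 mm.
A_we = 8 × 160 = 1280 mm².
F_nw = 0.6 F_EXX = 330 MPa.
φR_n = 0.75 × 330 × 1280 × 10⁻³ = 316.8 kN.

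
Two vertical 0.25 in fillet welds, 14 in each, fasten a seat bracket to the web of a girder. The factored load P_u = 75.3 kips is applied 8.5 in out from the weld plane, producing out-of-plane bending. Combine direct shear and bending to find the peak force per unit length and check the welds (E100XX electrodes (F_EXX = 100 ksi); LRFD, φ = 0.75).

f_max ≈ 10.2 kip/in; NOT adequate

L_w = 2 × 14 = 28 in; section modulus (unit throat) S = 2 × L²/6 = 65.33 in².
Direct shear f_v = P/L_w = 75.3/28 = 2.689 kip/in.
Moment M = P × e = 75.3 × 8.5 = 640.05 kip·in; bending f_b = M/S = 9.797 kip/in.
f_max = √(f_v² + f_b²) = √(2.689² + 9.797²) = 10.16 kip/in.
φr_n = 0.75 × 0.6 × 100 × (0.707 × 0.25) = 7.954 kip/in → NOT adequate.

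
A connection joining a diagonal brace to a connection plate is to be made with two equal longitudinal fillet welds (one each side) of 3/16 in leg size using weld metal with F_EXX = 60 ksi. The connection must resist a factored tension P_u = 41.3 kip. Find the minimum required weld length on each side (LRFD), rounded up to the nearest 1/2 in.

L = 6 in on each side

Throat t_e = 0.707 × 0.1875 = 0.1326 in.
φr_n = 0.75 × 0.6 × 60 × 0.1326 = 3.579 kip/in.
L_req = P_u / φr_n = 41.3 / 3.579 = 11.54 in total.
Per side: 11.54 / 2 = 5.769 in.
Round up → use L = 6 in on each side.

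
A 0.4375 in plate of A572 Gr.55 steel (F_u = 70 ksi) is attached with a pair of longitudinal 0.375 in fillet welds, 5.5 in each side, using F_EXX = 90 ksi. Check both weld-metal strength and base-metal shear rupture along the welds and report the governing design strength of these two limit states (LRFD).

φR_n ≈ 118 kip (weld metal governs)

t_e = 0.707 × 0.375 = 0.2651 in; L = 11 in.
Weld metal: φR_n = 0.75 × 0.6 × 90 × 0.2651 × 11 = 118.1 kip.
Base metal (shear rupture): φR_n = 0.75 × 0.6 × 70 × 0.4375 × 11 = 151.6 kip.
Governing: weld metal.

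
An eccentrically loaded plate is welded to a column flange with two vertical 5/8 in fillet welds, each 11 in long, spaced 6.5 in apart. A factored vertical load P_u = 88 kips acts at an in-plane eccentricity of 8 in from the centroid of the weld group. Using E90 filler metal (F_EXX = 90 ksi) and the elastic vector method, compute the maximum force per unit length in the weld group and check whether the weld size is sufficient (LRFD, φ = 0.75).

f_max ≈ 12.4 kip/in; adequate

Total weld length L_w = 22 in. Treat welds as unit-width lines.
Polar moment about centroid: J = 2[d³/12 + d(b/2)²] = 2[11³/12 + 11×3.25²] = 454.2 in³.
Direct shear f_v = P/L_w = 88 / 22 = 4 kip/in (vertical).
Torsion M = P·e = 88 × 8 = 704 kip·in.
Critical point at (x, y) = (3.25, 5.5) from centroid. f_tx = M·y/J = 8.525 kip/in; f_ty = M·x/J = 5.037 kip/in.
Resultant f_max = √[f_tx² + (f_v + f_ty)²] = √[8.525² + (4 + 5.037)²] = 12.42 kip/in.
Capacity per unit length: φr_n = 0.75 × 0.6 × 90 × (0.707 × 0.625) = 17.9 kip/in.
12.42 ≤ 17.9 → adequate.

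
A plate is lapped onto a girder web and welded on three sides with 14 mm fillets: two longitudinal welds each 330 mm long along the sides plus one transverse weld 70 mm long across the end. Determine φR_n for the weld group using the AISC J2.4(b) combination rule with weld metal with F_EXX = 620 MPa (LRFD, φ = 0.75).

φR_n ≈ 2020 kN

t_e = 0.707 × 14 = 9.898 mm.
R_nwl = 0.6 × 620 × 9.898 × 660 × 10⁻³ = 2430 kN (longitudinal, 2 welds).
R_nwt = 0.6 × 620 × 9.898 × 70 × 10⁻³ = 257.7 kN (transverse, base value).
(i) R_nwl + R_nwt = 2688 kN; (ii) 0.85 R_nwl + 1.5 R_nwt = 2452 kN.
R_n = max = 2688 kN [governs: (i)]; φR_n = 2016 kN.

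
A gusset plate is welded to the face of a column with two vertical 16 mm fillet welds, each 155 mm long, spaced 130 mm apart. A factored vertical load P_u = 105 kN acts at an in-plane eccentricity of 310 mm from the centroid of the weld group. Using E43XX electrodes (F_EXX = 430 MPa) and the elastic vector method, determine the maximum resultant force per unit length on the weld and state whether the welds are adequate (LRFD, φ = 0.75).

Total weld length L_w = 310 mm. Treat welds as unit-width lines.
Polar moment about centroid: J = 2[d³/12 + d(b/2)²] = 2[155³/12 + 155×65²] = 1930000 mm³.
Direct shear f_v = P/L_w = 105×10³ / 310 = 338.7 N/mm (vertical).
Torsion M = P·e = 105×10³ × 310 = 32550000 N·mm.
Critical point at (x, y) = (65, 77.5) from centroid. f_tx = M·y/J = 1307 N/mm; f_ty = M·x/J = 1096 N/mm.
Resultant f_max = √[f_tx² + (f_v + f_ty)²] = √[1307² + (338.7 + 1096)²] = 1941 N/mm.
Capacity per unit length: φr_n = 0.75 × 0.6 × 430 × (0.707 × 16) = 2189 N/mm.
1941 ≤ 2189 → adequate.

f_max ≈ 1940 N/mm; adequate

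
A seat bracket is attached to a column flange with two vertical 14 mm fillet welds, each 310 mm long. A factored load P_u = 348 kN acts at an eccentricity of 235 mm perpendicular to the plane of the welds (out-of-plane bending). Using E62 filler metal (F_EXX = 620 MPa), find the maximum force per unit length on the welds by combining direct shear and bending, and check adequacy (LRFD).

L_w = 2 × 310 = 620 mm; section modulus (unit throat) S = 2 × L²/6 = 32030 mm².
Direct shear f_v = P/L_w = 348×10³/620 = 561.3 N/mm.
Moment M = P × e = 348×10³ × 235 = 81780000 N·mm; bending f_b = M/S = 2553 N/mm.
f_max = √(f_v² + f_b²) = √(561.3² + 2553²) = 2614 N/mm.
φr_n = 0.75 × 0.6 × 620 × (0.707 × 14) = 2762 N/mm → adequate.

f_max ≈ 2610 N/mm; adequate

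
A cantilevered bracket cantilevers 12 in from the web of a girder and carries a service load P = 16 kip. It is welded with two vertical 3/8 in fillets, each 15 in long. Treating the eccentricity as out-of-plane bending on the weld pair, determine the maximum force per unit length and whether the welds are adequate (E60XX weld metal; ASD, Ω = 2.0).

E60XX → F_EXX = 60 ksi.
L_w = 2 × 15 = 30 in; section modulus (unit throat) S = 2 × L²/6 = 75 in².
Direct shear f_v = P/L_w = 16/30 = 0.5333 kip/in.
Moment M = P × e = 16 × 12 = 192 kip·in; bending f_b = M/S = 2.56 kip/in.
f_max = √(f_v² + f_b²) = √(0.5333² + 2.56²) = 2.615 kip/in.
r_n/Ω = (1/2.0) × 0.6 × 60 × (0.707 × 0.375) = 4.772 kip/in → adequate.

f_max ≈ 2.61 kip/in; adequate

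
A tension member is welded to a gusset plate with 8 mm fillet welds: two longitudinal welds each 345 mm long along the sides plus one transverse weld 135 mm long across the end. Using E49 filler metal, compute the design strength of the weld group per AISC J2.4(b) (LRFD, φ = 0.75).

φR_n ≈ 1030 kN

E49XX → F_EXX = 490 MPa.
t_e = 0.707 × 8 = 5.656 mm.
R_nwl = 0.6 × 490 × 5.656 × 690 × 10⁻³ = 1147 kN (longitudinal, 2 welds).
R_nwt = 0.6 × 490 × 5.656 × 135 × 10⁻³ = 224.5 kN (transverse, base value).
(i) R_nwl + R_nwt = 1372 kN; (ii) 0.85 R_nwl + 1.5 R_nwt = 1312 kN.
R_n = max = 1372 kN [governs: (i)]; φR_n = 1029 kN.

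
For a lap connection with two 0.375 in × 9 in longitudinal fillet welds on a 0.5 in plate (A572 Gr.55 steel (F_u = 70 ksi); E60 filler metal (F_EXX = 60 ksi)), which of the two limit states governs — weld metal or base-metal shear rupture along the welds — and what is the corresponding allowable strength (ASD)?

t_e = 0.707 × 0.375 = 0.2651 in; L = 18 in.
Weld metal: R_n/Ω = (1/2.0) × 0.6 × 60 × 0.2651 × 18 = 85.9 kip.
Base metal (shear rupture): R_n/Ω = (1/2.0) × 0.6 × 70 × 0.5 × 18 = 189 kip.
Governing: weld metal.

R_n/Ω ≈ 85.9 kip (weld metal governs)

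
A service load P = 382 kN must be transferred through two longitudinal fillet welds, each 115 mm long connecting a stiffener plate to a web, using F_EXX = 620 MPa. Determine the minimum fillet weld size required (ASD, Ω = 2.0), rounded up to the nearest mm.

Total weld length L = 230 mm.
Required throat t_e = P × Ω / (0.6 F_EXX × L) = 382 × 2.0 / (0.6 × 620 × 230 × 10⁻³) = 8.929 mm.
Required leg w = t_e / 0.707 = 12.63 mm → use 13 mm.

w = 13 mm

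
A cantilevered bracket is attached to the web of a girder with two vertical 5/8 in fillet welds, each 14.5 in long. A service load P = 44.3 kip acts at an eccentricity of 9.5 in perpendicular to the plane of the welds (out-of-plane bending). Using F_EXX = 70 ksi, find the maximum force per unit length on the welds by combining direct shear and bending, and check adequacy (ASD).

L_w = 2 × 14.5 = 29 in; section modulus (unit throat) S = 2 × L²/6 = 70.08 in².
Direct shear f_v = P/L_w = 44.3/29 = 1.528 kip/in.
Moment M = P × e = 44.3 × 9.5 = 420.85 kip·in; bending f_b = M/S = 6.005 kip/in.
f_max = √(f_v² + f_b²) = √(1.528² + 6.005²) = 6.196 kip/in.
r_n/Ω = (1/2.0) × 0.6 × 70 × (0.707 × 0.625) = 9.279 kip/in → adequate.

f_max ≈ 6.2 kip/in; adequate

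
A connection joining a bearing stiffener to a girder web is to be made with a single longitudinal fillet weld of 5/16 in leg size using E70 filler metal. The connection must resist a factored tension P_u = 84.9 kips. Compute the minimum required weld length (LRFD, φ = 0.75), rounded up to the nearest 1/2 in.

E70XX → F_EXX = 70 ksi.
Throat t_e = 0.707 × 0.3125 = 0.2209 in.
φr_n = 0.75 × 0.6 × 70 × 0.2209 = 6.96 kips/in.
L_req = P_u / φr_n = 84.9 / 6.96 = 12.2 in total.
Round up → use L = 12.5 in.

L = 12.5 in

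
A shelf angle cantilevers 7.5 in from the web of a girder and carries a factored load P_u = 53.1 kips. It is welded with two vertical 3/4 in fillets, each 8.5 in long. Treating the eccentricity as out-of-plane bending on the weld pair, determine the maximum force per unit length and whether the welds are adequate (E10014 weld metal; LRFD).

E100XX → F_EXX = 100 ksi.
L_w = 2 × 8.5 = 17 in; section modulus (unit throat) S = 2 × L²/6 = 24.08 in².
Direct shear f_v = P/L_w = 53.1/17 = 3.124 kip/in.
Moment M = P × e = 53.1 × 7.5 = 398.25 kip·in; bending f_b = M/S = 16.54 kip/in.
f_max = √(f_v² + f_b²) = √(3.124² + 16.54²) = 16.83 kip/in.
φr_n = 0.75 × 0.6 × 100 × (0.707 × 0.75) = 23.86 kip/in → adequate.

f_max ≈ 16.8 kip/in; adequate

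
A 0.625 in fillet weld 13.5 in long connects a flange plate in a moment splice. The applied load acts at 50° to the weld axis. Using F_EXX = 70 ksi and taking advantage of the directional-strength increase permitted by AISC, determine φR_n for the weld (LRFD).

t_e = 0.707 × 0.625 = 0.4419 in; A_we = 0.4419 × 13.5 = 5.965 in².
Directional factor: 1.0 + 0.5 sin^1.5(50°) = 1.335.
F_nw = 0.6 × 70 × 1.335 = 56.08 ksi.
φR_n = 0.75 × 56.08 × 5.965 = 250.9 kips.

φR_n ≈ 251 kips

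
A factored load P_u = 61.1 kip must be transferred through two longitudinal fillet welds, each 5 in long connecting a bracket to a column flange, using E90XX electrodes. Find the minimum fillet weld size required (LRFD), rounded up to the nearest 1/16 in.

w = 1/4 in

E90XX → F_EXX = 90 ksi.
Total weld length L = 10 in.
Required throat t_e = P_u / (φ × 0.6 F_EXX × L) = 61.1 / (0.75 × 0.6 × 90 × 10) = 0.1509 in.
Required leg w = t_e / 0.707 = 0.2134 in → use 1/4 in.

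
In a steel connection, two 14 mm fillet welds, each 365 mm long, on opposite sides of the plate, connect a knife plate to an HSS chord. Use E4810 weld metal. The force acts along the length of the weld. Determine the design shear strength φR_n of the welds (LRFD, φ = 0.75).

E48XX → F_EXX = 480 MPa.
Effective throat t_e = 0.707 × 14 = 9.898 mm.
Total length L = 730 mm; A_we = 9.898 × 730 = 7226 mm².
F_nw = 0.6 F_EXX = 0.6 × 480 = 288 MPa.
φR_n = 0.75 × 288 × 7226 × 10⁻³ = 1561 kN.

φR_n ≈ 1560 kN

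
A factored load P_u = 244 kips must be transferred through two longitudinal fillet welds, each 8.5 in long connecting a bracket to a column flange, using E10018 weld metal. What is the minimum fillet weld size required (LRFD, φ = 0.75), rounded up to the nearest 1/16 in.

E100XX → F_EXX = 100 ksi.
Total weld length L = 17 in.
Required throat t_e = P_u / (φ × 0.6 F_EXX × L) = 244 / (0.75 × 0.6 × 100 × 17) = 0.319 in.
Required leg w = t_e / 0.707 = 0.4511 in → use 1/2 in.

w = 1/2 in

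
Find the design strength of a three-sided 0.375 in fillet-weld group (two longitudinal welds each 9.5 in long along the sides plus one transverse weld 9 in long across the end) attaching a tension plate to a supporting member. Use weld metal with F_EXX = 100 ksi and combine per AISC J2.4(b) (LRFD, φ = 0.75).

φR_n ≈ 354 kip

t_e = 0.707 × 0.375 = 0.2651 in.
R_nwl = 0.6 × 100 × 0.2651 × 19 = 302.2 kip (longitudinal, 2 welds).
R_nwt = 0.6 × 100 × 0.2651 × 9 = 143.2 kip (transverse, base value).
(i) R_nwl + R_nwt = 445.4 kip; (ii) 0.85 R_nwl + 1.5 R_nwt = 471.7 kip.
R_n = max = 471.7 kip [governs: (ii)]; φR_n = 353.7 kip.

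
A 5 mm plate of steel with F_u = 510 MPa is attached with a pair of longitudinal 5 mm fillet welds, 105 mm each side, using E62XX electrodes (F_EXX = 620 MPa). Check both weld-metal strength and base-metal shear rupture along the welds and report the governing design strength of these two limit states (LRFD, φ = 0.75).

φR_n ≈ 207 kN (weld metal governs)

t_e = 0.707 × 5 = 3.535 mm; L = 210 mm.
Weld metal: φR_n = 0.75 × 0.6 × 620 × 3.535 × 210 × 10⁻³ = 207.1 kN.
Base metal (shear rupture): φR_n = 0.75 × 0.6 × 510 × 5 × 210 × 10⁻³ = 241 kN.
Governing: weld metal.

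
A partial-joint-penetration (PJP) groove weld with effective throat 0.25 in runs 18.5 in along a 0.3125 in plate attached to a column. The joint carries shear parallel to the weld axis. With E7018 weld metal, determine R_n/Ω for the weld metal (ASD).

R_n/Ω ≈ 97.1 kip

E70XX → F_EXX = 70 ksi.
Effective throat (given) t_e = 0.25 in.
A_we = 0.25 × 18.5 = 4.625 in².
F_nw = 0.6 F_EXX = 42 ksi.
R_n/Ω = (42 × 4.625) / 2.0 = 97.12 kip.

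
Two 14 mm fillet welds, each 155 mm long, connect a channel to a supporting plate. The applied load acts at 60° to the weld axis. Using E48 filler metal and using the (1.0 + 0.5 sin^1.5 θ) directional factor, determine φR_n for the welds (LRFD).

φR_n ≈ 930 kN

E48XX → F_EXX = 480 MPa.
t_e = 0.707 × 14 = 9.898 mm; A_we = 9.898 × 310 = 3068 mm².
Directional factor: 1.0 + 0.5 sin^1.5(60°) = 1.403.
F_nw = 0.6 × 480 × 1.403 = 404.1 MPa.
φR_n = 0.75 × 404.1 × 3068 × 10⁻³ = 929.8 kN.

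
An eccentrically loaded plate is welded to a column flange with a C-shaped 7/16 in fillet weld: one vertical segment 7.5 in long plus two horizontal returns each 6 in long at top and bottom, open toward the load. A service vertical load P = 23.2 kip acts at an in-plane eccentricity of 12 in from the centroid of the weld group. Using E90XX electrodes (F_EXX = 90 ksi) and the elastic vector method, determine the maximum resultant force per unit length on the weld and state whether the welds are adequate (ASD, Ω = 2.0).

f_max ≈ 6.47 kip/in; adequate

Total weld length L_w = 19.5 in. Treat welds as unit-width lines.
Centroid: x̄ = 2×6×3 / 19.5 = 1.846 in from the vertical weld.
Polar moment about centroid: J = I_x + I_y = [7.5³/12 + 2×6×3.75²] + [7.5×1.846² + 2(6³/12 + 6×1.154²)] = 281.4 in³.
Direct shear f_v = P/L_w = 23.2 / 19.5 = 1.19 kip/in (vertical).
Torsion M = P·e = 23.2 × 12 = 278.4 kip·in.
Critical point at (x, y) = (4.154, 3.75) from centroid. f_tx = M·y/J = 3.709 kip/in; f_ty = M·x/J = 4.109 kip/in.
Resultant f_max = √[f_tx² + (f_v + f_ty)²] = √[3.709² + (1.19 + 4.109)²] = 6.468 kip/in.
Capacity per unit length: r_n/Ω = (1/2.0) × 0.6 × 90 × (0.707 × 0.4375) = 8.351 kip/in.
6.468 ≤ 8.351 → adequate.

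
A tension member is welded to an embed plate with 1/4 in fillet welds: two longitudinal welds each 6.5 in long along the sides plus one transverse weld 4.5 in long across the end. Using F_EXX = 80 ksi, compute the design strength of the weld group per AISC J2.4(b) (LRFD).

φR_n ≈ 113 kip

t_e = 0.707 × 0.25 = 0.1767 in.
R_nwl = 0.6 × 80 × 0.1767 × 13 = 110.3 kip (longitudinal, 2 welds).
R_nwt = 0.6 × 80 × 0.1767 × 4.5 = 38.18 kip (transverse, base value).
(i) R_nwl + R_nwt = 148.5 kip; (ii) 0.85 R_nwl + 1.5 R_nwt = 151 kip.
R_n = max = 151 kip [governs: (ii)]; φR_n = 113.3 kip.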